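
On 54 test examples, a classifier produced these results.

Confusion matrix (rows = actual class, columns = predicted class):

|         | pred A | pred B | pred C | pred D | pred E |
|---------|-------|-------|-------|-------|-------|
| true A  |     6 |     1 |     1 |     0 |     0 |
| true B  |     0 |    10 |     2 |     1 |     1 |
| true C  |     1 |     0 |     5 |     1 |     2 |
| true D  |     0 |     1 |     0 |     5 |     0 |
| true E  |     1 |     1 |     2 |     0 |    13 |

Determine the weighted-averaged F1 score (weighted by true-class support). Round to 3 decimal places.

0.724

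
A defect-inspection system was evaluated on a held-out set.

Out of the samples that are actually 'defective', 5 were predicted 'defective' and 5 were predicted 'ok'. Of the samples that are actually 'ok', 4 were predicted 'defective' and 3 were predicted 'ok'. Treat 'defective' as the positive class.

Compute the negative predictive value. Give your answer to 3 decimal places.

0.375

NPV = TN/(TN+FN) = 3/(3+5) = 0.375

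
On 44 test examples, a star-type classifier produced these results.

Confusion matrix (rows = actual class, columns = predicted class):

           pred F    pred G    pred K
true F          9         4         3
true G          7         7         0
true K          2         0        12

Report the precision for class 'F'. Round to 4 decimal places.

0.5000

Treat 'F' as positive and all other classes as negative.
precision = TP/(TP+FP).
F: TP=9, FP=7+2=9 → 9/18 = 0.50000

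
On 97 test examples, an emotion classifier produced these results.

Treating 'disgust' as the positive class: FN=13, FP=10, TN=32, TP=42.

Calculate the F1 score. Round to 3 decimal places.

0.785

Precision = TP/(TP+FP) = 42/52 = 0.8077
Recall = TP/(TP+FN) = 42/55 = 0.7636
F1 = 2·TP/(2·TP+FP+FN) = 84/107 = 0.785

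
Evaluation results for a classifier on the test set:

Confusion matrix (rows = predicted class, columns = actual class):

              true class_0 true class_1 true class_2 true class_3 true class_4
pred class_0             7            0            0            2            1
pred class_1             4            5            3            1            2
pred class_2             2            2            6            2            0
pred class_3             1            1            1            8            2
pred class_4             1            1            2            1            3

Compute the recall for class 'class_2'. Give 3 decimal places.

recall = TP/(TP+FN).
class_2: TP=6, FN=0+3+1+2=6 → 6/12 = 0.5000

0.500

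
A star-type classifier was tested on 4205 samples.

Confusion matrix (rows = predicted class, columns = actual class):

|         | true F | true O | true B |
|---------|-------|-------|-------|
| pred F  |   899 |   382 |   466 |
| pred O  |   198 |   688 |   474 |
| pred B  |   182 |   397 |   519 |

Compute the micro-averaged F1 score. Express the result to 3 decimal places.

Micro-averaging pools counts across classes: ΣTP=2106, ΣFP=2099, ΣFN=2099.
Micro-F1 score = 2·TP/(2·TP+FP+FN) on pooled counts = 0.501 (equals overall accuracy in single-label multiclass).

0.501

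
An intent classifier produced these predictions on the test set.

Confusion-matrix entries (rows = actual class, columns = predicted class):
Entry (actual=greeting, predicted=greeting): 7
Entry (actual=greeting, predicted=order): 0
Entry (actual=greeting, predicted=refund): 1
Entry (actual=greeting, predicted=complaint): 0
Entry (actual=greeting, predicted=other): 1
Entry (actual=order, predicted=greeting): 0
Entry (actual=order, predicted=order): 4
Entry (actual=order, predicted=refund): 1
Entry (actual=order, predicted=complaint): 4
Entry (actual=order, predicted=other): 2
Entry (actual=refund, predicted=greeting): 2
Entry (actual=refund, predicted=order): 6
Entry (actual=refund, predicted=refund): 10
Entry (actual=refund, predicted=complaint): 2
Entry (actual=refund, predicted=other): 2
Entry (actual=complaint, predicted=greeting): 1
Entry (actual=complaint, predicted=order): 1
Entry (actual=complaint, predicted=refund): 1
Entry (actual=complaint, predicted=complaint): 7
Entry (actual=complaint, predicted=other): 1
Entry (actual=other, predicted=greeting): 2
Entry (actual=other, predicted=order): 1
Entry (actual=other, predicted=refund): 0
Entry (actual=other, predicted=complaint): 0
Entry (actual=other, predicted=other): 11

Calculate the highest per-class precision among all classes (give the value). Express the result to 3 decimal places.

Per-class precision (TP/(TP+FP)):
  greeting: TP=7, FP=0+2+1+2=5 → 7/12 = 0.5833
  order: TP=4, FP=0+6+1+1=8 → 4/12 = 0.3333
  refund: TP=10, FP=1+1+1+0=3 → 10/13 = 0.7692
  complaint: TP=7, FP=0+4+2+0=6 → 7/13 = 0.5385
  other: TP=11, FP=1+2+2+1=6 → 11/17 = 0.6471
Highest is class 'refund' with precision = 0.769.

0.769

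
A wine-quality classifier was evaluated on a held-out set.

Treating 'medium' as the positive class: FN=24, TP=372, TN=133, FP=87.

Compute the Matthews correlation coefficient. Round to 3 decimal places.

MCC = (TP·TN − FP·FN) / √((TP+FP)(TP+FN)(TN+FP)(TN+FN))
Numerator = 372·133 − 87·24 = 47388
Denominator = √(459·396·220·157) = √6278128560 = 79234.6424
MCC = 47388 / 79234.6424 = 0.598

0.598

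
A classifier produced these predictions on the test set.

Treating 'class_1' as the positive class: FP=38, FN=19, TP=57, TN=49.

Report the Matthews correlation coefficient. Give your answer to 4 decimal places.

0.3169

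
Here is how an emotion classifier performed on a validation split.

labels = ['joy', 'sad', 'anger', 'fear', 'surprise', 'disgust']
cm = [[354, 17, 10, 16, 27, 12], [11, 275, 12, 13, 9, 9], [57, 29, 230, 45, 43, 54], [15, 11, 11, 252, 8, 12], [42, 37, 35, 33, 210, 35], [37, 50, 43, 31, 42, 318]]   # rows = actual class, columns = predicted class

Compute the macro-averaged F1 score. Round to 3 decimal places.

0.669

Per-class F1 score (2·TP/(2·TP+FP+FN)):
  joy: TP=354, FP=11+57+15+42+37=162, FN=17+10+16+27+12=82 → 708/952 = 0.7437
  sad: TP=275, FP=17+29+11+37+50=144, FN=11+12+13+9+9=54 → 550/748 = 0.7353
  anger: TP=230, FP=10+12+11+35+43=111, FN=57+29+45+43+54=228 → 460/799 = 0.5757
  fear: TP=252, FP=16+13+45+33+31=138, FN=15+11+11+8+12=57 → 504/699 = 0.7210
  surprise: TP=210, FP=27+9+43+8+42=129, FN=42+37+35+33+35=182 → 420/731 = 0.5746
  disgust: TP=318, FP=12+9+54+12+35=122, FN=37+50+43+31+42=203 → 636/961 = 0.6618
Macro-F1 score = mean = (0.7437 + 0.7353 + 0.5757 + 0.7210 + 0.5746 + 0.6618) / 6 = 0.669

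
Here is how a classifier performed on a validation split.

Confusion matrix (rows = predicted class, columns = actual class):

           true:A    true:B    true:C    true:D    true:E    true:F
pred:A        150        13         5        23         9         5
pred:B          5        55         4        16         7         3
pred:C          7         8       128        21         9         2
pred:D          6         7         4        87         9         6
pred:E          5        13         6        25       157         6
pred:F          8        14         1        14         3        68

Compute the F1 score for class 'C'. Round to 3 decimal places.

0.793

Treat 'C' as positive and all other classes as negative.
F1 score = 2·TP/(2·TP+FP+FN).
C: TP=128, FP=7+8+21+9+2=47, FN=5+4+4+6+1=20 → 256/323 = 0.7926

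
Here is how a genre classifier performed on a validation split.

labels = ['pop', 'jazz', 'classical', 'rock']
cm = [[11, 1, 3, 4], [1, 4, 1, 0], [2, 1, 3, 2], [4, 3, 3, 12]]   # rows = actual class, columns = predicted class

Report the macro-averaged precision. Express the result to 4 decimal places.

0.5056

Per-class precision (TP/(TP+FP)):
  pop: TP=11, FP=1+2+4=7 → 11/18 = 0.61111
  jazz: TP=4, FP=1+1+3=5 → 4/9 = 0.44444
  classical: TP=3, FP=3+1+3=7 → 3/10 = 0.30000
  rock: TP=12, FP=4+0+2=6 → 12/18 = 0.66667
Macro-precision = mean = (0.61111 + 0.44444 + 0.30000 + 0.66667) / 4 = 0.5056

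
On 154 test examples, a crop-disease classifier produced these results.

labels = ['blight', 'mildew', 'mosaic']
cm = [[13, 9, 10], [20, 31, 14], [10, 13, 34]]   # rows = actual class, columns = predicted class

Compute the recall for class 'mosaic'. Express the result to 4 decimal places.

Treat 'mosaic' as positive and all other classes as negative.
recall = TP/(TP+FN).
mosaic: TP=34, FN=10+13=23 → 34/57 = 0.59649

0.5965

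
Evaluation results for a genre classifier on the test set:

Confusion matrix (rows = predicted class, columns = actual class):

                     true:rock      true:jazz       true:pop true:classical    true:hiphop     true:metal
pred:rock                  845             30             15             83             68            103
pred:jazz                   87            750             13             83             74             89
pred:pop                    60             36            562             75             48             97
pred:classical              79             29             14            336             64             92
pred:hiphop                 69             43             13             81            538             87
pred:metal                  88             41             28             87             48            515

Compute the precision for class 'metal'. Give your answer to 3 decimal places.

0.638

Take TP from the diagonal, FP from the rest of the 'metal' prediction marginal, FN from the rest of the 'metal' actual marginal.
precision = TP/(TP+FP).
metal: TP=515, FP=88+41+28+87+48=292 → 515/807 = 0.6382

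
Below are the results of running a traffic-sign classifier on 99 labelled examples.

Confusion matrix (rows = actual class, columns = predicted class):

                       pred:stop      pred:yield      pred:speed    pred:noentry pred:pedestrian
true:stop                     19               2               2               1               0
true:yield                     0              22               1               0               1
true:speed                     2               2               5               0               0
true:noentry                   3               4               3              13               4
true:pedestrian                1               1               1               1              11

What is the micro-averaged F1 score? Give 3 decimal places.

Micro-averaging pools counts across classes: ΣTP=70, ΣFP=29, ΣFN=29.
Micro-F1 score = 2·TP/(2·TP+FP+FN) on pooled counts = 0.707 (equals overall accuracy in single-label multiclass).

0.707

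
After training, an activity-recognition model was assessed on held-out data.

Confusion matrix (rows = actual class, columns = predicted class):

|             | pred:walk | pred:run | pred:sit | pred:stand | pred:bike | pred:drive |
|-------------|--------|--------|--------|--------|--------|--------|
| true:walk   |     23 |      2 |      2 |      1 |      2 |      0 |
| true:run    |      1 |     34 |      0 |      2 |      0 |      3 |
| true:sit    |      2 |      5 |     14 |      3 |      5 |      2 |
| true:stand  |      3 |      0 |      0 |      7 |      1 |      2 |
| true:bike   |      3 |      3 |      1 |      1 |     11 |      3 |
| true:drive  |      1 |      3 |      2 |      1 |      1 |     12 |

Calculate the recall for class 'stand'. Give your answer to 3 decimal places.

0.538

Treat 'stand' as positive and all other classes as negative.
recall = TP/(TP+FN).
stand: TP=7, FN=3+0+0+1+2=6 → 7/13 = 0.5385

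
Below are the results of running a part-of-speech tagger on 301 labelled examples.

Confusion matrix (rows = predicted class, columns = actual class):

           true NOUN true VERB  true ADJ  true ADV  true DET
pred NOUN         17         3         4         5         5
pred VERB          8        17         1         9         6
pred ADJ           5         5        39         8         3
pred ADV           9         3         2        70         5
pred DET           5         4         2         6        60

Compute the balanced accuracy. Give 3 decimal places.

0.641

Balanced accuracy = mean of per-class recall.
  NOUN: recall = 17/44 = 0.3864
  VERB: recall = 17/32 = 0.5313
  ADJ: recall = 39/48 = 0.8125
  ADV: recall = 70/98 = 0.7143
  DET: recall = 60/79 = 0.7595
Mean = (0.3864 + 0.5313 + 0.8125 + 0.7143 + 0.7595) / 5 = 0.641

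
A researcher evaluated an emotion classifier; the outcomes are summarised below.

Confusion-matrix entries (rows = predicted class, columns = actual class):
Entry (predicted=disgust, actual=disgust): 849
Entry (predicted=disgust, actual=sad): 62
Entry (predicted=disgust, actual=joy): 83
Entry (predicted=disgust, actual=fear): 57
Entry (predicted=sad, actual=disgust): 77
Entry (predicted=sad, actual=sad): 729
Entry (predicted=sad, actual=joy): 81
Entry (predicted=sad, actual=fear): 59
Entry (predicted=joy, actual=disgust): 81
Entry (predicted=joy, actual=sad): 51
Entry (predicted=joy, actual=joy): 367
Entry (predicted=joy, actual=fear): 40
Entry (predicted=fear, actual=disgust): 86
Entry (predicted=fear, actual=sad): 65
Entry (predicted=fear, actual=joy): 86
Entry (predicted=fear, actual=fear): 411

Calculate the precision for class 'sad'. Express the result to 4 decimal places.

One-vs-rest for 'sad': TP = diagonal; FP = other classes predicted 'sad'; FN = 'sad' predicted as other.
precision = TP/(TP+FP).
sad: TP=729, FP=77+81+59=217 → 729/946 = 0.77061

0.7706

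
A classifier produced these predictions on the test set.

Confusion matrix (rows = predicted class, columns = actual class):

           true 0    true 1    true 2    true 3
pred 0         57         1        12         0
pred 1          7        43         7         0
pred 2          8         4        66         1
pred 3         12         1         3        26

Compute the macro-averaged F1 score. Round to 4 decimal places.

0.7739

Per-class F1 score (2·TP/(2·TP+FP+FN)):
  0: TP=57, FP=1+12+0=13, FN=7+8+12=27 → 114/154 = 0.74026
  1: TP=43, FP=7+7+0=14, FN=1+4+1=6 → 86/106 = 0.81132
  2: TP=66, FP=8+4+1=13, FN=12+7+3=22 → 132/167 = 0.79042
  3: TP=26, FP=12+1+3=16, FN=0+0+1=1 → 52/69 = 0.75362
Macro-F1 score = mean = (0.74026 + 0.81132 + 0.79042 + 0.75362) / 4 = 0.7739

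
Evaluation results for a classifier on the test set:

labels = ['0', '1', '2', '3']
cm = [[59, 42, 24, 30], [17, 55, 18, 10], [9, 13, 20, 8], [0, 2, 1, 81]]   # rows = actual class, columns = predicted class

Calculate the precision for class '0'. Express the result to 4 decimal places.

0.6941

Take TP from the diagonal, FP from the rest of the '0' prediction marginal, FN from the rest of the '0' actual marginal.
precision = TP/(TP+FP).
0: TP=59, FP=17+9+0=26 → 59/85 = 0.69412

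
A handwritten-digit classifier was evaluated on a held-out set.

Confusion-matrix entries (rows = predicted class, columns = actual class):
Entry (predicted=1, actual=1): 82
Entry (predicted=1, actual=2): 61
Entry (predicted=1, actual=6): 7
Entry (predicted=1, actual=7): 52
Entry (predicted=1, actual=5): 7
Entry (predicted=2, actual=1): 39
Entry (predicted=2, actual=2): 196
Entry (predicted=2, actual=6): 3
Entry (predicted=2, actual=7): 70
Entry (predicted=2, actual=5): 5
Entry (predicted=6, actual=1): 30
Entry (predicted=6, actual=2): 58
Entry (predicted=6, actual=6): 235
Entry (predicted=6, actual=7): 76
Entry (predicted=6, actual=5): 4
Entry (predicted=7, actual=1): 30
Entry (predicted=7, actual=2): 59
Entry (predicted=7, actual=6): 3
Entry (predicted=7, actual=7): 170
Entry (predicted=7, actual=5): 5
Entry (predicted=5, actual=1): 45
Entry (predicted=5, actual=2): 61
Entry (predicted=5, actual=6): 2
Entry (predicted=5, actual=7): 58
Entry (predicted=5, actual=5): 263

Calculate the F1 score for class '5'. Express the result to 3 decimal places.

F1 score = 2·TP/(2·TP+FP+FN).
5: TP=263, FP=45+61+2+58=166, FN=7+5+4+5=21 → 526/713 = 0.7377

0.738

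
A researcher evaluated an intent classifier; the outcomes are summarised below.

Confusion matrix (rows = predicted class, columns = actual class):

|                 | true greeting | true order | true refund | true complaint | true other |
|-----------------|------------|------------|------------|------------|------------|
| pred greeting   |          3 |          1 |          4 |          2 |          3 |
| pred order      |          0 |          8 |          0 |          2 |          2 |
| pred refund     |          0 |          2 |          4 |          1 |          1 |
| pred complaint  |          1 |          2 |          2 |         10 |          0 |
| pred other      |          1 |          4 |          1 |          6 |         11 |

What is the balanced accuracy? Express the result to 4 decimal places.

Balanced accuracy = mean of per-class recall.
  greeting: recall = 3/5 = 0.60000
  order: recall = 8/17 = 0.47059
  refund: recall = 4/11 = 0.36364
  complaint: recall = 10/21 = 0.47619
  other: recall = 11/17 = 0.64706
Mean = (0.60000 + 0.47059 + 0.36364 + 0.47619 + 0.64706) / 5 = 0.5115

0.5115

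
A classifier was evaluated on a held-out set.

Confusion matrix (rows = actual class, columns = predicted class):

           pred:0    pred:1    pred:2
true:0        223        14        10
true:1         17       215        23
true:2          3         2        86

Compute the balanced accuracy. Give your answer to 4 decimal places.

0.8970

Balanced accuracy = mean of per-class recall.
  0: recall = 223/247 = 0.90283
  1: recall = 215/255 = 0.84314
  2: recall = 86/91 = 0.94505
Mean = (0.90283 + 0.84314 + 0.94505) / 3 = 0.8970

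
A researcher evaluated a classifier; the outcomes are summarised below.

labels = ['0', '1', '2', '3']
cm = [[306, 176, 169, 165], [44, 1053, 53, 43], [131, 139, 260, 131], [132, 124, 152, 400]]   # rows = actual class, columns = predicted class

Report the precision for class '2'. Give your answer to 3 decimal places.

Take TP from the diagonal, FP from the rest of the '2' prediction marginal, FN from the rest of the '2' actual marginal.
precision = TP/(TP+FP).
2: TP=260, FP=169+53+152=374 → 260/634 = 0.4101

0.410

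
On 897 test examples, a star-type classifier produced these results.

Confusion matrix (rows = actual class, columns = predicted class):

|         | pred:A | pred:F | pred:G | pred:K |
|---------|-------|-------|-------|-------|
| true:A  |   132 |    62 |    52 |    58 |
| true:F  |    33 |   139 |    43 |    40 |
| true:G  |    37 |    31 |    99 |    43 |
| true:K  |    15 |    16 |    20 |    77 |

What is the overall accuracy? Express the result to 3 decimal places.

0.498

Accuracy = trace / total = (132+139+99+77=447) / 897 = 447/897 = 0.498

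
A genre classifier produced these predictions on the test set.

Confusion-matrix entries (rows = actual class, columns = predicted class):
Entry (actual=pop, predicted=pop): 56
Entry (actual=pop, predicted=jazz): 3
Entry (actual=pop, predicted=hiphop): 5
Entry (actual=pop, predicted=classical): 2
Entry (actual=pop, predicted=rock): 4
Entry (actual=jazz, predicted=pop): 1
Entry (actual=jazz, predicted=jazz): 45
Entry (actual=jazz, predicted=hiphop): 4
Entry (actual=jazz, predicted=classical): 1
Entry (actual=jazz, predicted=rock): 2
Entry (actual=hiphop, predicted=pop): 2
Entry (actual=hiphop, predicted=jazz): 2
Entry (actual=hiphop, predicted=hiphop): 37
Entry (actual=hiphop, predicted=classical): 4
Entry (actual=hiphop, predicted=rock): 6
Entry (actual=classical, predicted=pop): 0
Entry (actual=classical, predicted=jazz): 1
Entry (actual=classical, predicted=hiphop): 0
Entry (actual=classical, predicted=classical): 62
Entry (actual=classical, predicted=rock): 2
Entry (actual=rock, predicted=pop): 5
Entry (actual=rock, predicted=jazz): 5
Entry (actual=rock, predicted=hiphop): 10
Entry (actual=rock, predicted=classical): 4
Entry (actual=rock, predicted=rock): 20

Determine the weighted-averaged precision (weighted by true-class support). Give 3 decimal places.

0.773

Per-class precision (TP/(TP+FP)):
  pop: TP=56, FP=1+2+0+5=8 → 56/64 = 0.8750
  jazz: TP=45, FP=3+2+1+5=11 → 45/56 = 0.8036
  hiphop: TP=37, FP=5+4+0+10=19 → 37/56 = 0.6607
  classical: TP=62, FP=2+1+4+4=11 → 62/73 = 0.8493
  rock: TP=20, FP=4+2+6+2=14 → 20/34 = 0.5882
Weighted-precision = Σ (supportᵢ/N)·precisionᵢ with N=283: (70/283)·0.8750 + (53/283)·0.8036 + (51/283)·0.6607 + (65/283)·0.8493 + (44/283)·0.5882 = 0.773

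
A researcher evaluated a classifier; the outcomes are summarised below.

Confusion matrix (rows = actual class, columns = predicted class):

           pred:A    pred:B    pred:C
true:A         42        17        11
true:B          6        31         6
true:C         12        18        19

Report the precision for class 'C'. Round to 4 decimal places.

0.5278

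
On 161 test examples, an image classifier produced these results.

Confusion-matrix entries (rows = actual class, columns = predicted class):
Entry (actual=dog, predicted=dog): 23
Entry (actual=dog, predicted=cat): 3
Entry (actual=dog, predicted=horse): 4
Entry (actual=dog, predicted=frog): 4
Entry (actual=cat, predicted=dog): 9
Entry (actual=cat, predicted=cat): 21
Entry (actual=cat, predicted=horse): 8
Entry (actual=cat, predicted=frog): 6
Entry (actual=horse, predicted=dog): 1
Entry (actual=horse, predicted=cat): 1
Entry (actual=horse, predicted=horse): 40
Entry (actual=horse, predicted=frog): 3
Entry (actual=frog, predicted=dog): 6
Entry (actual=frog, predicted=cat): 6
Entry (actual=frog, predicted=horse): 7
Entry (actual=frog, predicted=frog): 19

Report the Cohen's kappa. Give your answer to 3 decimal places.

Observed agreement pₒ = trace/N = 103/161 = 0.6398
Expected agreement pₑ = Σ (rowᵢ·colᵢ)/N² = (34·39 + 44·31 + 45·59 + 38·32)/161² = 0.2531
κ = (pₒ − pₑ)/(1 − pₑ) = (0.6398 − 0.2531)/(1 − 0.2531) = 0.518

0.518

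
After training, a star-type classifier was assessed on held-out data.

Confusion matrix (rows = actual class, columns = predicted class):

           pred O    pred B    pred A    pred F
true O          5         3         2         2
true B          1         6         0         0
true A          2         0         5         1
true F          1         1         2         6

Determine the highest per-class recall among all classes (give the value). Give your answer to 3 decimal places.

Per-class recall (TP/(TP+FN)):
  O: TP=5, FN=3+2+2=7 → 5/12 = 0.4167
  B: TP=6, FN=1+0+0=1 → 6/7 = 0.8571
  A: TP=5, FN=2+0+1=3 → 5/8 = 0.6250
  F: TP=6, FN=1+1+2=4 → 6/10 = 0.6000
Highest is class 'B' with recall = 0.857.

0.857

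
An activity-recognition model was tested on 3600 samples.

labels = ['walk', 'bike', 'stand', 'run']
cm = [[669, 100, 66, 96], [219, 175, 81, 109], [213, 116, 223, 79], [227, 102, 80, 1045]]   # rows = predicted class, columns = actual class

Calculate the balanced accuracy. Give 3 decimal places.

Balanced accuracy = mean of per-class recall.
  walk: recall = 669/1328 = 0.5038
  bike: recall = 175/493 = 0.3550
  stand: recall = 223/450 = 0.4956
  run: recall = 1045/1329 = 0.7863
Mean = (0.5038 + 0.3550 + 0.4956 + 0.7863) / 4 = 0.535

0.535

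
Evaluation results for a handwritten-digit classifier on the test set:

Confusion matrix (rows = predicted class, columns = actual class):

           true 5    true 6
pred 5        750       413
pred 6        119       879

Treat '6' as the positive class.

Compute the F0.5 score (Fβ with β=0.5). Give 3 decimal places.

0.832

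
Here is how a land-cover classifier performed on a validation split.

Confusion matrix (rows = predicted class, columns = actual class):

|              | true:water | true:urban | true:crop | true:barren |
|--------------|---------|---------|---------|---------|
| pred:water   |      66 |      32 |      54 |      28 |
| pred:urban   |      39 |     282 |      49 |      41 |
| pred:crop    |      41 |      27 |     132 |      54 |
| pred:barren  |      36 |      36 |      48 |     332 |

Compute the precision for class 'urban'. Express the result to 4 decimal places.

One-vs-rest for 'urban': TP = diagonal; FP = other classes predicted 'urban'; FN = 'urban' predicted as other.
precision = TP/(TP+FP).
urban: TP=282, FP=39+49+41=129 → 282/411 = 0.68613

0.6861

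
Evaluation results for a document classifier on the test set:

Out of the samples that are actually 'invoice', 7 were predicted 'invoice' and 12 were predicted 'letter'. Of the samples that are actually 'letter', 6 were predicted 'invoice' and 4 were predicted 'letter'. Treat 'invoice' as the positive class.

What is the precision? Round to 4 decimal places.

0.5385

Precision = TP/(TP+FP) = 7/(7+6) = 7/13 = 0.5385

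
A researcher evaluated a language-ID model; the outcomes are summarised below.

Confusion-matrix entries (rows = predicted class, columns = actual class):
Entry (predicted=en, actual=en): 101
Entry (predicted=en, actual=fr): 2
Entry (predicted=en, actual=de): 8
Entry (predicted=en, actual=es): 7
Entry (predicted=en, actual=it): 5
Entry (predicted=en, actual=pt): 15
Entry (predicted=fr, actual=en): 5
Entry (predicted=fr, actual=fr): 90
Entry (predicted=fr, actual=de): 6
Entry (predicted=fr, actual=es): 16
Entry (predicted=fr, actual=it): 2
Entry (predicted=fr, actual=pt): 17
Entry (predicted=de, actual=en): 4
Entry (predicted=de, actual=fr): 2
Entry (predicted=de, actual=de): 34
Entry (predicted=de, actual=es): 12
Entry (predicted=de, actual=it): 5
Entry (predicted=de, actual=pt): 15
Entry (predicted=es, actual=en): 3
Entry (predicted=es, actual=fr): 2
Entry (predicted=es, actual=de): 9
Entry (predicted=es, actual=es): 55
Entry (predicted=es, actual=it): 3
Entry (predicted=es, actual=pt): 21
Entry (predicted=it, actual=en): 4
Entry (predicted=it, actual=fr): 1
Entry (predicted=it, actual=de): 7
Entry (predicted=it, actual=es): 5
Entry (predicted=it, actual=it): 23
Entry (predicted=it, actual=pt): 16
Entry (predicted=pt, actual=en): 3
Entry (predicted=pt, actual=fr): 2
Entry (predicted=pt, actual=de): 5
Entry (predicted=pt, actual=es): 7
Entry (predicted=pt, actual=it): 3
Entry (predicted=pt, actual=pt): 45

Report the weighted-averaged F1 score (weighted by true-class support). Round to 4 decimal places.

Per-class F1 score (2·TP/(2·TP+FP+FN)):
  en: TP=101, FP=2+8+7+5+15=37, FN=5+4+3+4+3=19 → 202/258 = 0.78295
  fr: TP=90, FP=5+6+16+2+17=46, FN=2+2+2+1+2=9 → 180/235 = 0.76596
  de: TP=34, FP=4+2+12+5+15=38, FN=8+6+9+7+5=35 → 68/141 = 0.48227
  es: TP=55, FP=3+2+9+3+21=38, FN=7+16+12+5+7=47 → 110/195 = 0.56410
  it: TP=23, FP=4+1+7+5+16=33, FN=5+2+5+3+3=18 → 46/97 = 0.47423
  pt: TP=45, FP=3+2+5+7+3=20, FN=15+17+15+21+16=84 → 90/194 = 0.46392
Weighted-F1 score = Σ (supportᵢ/N)·F1 scoreᵢ with N=560: (120/560)·0.78295 + (99/560)·0.76596 + (69/560)·0.48227 + (102/560)·0.56410 + (41/560)·0.47423 + (129/560)·0.46392 = 0.6069

0.6069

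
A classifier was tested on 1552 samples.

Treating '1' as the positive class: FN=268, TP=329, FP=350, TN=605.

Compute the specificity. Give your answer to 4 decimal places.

0.6335

Specificity = TN/(TN+FP) = 605/(605+350) = 0.6335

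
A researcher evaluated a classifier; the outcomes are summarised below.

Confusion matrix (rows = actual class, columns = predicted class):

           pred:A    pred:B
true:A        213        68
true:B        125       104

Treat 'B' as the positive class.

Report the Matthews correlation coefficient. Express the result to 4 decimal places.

MCC = (TP·TN − FP·FN) / √((TP+FP)(TP+FN)(TN+FP)(TN+FN))
Numerator = 104·213 − 68·125 = 13652
Denominator = √(172·229·281·338) = √3740993464 = 61163.6613
MCC = 13652 / 61163.6613 = 0.2232

0.2232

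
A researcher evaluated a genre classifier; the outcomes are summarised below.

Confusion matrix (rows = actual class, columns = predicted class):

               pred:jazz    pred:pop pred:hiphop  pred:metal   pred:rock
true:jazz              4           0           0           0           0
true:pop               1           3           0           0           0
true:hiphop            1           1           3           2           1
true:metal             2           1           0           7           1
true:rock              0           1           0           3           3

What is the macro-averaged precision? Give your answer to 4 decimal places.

Per-class precision (TP/(TP+FP)):
  jazz: TP=4, FP=1+1+2+0=4 → 4/8 = 0.50000
  pop: TP=3, FP=0+1+1+1=3 → 3/6 = 0.50000
  hiphop: TP=3, FP=0+0+0+0=0 → 3/3 = 1.00000
  metal: TP=7, FP=0+0+2+3=5 → 7/12 = 0.58333
  rock: TP=3, FP=0+0+1+1=2 → 3/5 = 0.60000
Macro-precision = mean = (0.50000 + 0.50000 + 1.00000 + 0.58333 + 0.60000) / 5 = 0.6367

0.6367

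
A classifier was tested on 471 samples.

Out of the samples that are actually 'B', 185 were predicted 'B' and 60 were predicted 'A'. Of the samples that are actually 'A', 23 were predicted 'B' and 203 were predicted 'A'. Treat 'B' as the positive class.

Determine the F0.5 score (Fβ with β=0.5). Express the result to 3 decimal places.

0.859

Fβ = (1+β²)·TP / ((1+β²)·TP + β²·FN + FP), with β²=1/4
= 1.25·185 / (1.25·185 + 0.25·60 + 23) = 0.859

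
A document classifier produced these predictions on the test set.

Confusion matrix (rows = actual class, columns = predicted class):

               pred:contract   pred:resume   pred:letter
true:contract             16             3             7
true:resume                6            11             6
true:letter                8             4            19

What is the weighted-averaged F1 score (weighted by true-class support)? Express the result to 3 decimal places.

0.574

Per-class F1 score (2·TP/(2·TP+FP+FN)):
  contract: TP=16, FP=6+8=14, FN=3+7=10 → 32/56 = 0.5714
  resume: TP=11, FP=3+4=7, FN=6+6=12 → 22/41 = 0.5366
  letter: TP=19, FP=7+6=13, FN=8+4=12 → 38/63 = 0.6032
Weighted-F1 score = Σ (supportᵢ/N)·F1 scoreᵢ with N=80: (26/80)·0.5714 + (23/80)·0.5366 + (31/80)·0.6032 = 0.574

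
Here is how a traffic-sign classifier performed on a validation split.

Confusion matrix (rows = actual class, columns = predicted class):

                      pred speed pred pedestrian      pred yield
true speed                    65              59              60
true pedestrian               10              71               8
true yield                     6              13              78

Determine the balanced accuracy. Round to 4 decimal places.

Balanced accuracy = mean of per-class recall.
  speed: recall = 65/184 = 0.35326
  pedestrian: recall = 71/89 = 0.79775
  yield: recall = 78/97 = 0.80412
Mean = (0.35326 + 0.79775 + 0.80412) / 3 = 0.6517

0.6517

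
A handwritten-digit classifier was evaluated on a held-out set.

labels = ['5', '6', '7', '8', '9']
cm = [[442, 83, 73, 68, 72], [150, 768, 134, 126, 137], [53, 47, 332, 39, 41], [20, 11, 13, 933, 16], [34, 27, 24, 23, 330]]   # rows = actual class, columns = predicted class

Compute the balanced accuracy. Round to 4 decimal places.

Balanced accuracy = mean of per-class recall.
  5: recall = 442/738 = 0.59892
  6: recall = 768/1315 = 0.58403
  7: recall = 332/512 = 0.64844
  8: recall = 933/993 = 0.93958
  9: recall = 330/438 = 0.75342
Mean = (0.59892 + 0.58403 + 0.64844 + 0.93958 + 0.75342) / 5 = 0.7049

0.7049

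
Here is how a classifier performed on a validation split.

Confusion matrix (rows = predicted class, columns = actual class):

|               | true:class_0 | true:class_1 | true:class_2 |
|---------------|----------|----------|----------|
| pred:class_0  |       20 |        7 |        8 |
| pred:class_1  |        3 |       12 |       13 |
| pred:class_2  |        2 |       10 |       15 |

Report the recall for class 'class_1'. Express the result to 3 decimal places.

0.414

Take TP from the diagonal, FP from the rest of the 'class_1' prediction marginal, FN from the rest of the 'class_1' actual marginal.
recall = TP/(TP+FN).
class_1: TP=12, FN=7+10=17 → 12/29 = 0.4138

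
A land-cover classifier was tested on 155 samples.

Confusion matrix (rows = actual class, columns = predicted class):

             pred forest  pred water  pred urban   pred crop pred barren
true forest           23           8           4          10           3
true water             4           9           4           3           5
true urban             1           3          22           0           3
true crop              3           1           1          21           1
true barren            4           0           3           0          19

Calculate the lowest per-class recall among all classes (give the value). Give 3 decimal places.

0.360

Per-class recall (TP/(TP+FN)):
  forest: TP=23, FN=8+4+10+3=25 → 23/48 = 0.4792
  water: TP=9, FN=4+4+3+5=16 → 9/25 = 0.3600
  urban: TP=22, FN=1+3+0+3=7 → 22/29 = 0.7586
  crop: TP=21, FN=3+1+1+1=6 → 21/27 = 0.7778
  barren: TP=19, FN=4+0+3+0=7 → 19/26 = 0.7308
Lowest is class 'water' with recall = 0.360.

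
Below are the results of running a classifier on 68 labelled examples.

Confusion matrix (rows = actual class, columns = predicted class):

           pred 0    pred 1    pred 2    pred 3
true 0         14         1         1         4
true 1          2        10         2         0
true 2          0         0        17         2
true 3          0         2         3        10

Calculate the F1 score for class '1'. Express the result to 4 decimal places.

F1 score = 2·TP/(2·TP+FP+FN).
1: TP=10, FP=1+0+2=3, FN=2+2+0=4 → 20/27 = 0.74074

0.7407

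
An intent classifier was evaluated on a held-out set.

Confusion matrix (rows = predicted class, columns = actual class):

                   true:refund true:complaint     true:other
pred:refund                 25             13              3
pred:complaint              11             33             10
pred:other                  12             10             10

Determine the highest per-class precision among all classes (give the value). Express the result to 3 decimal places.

0.611

Per-class precision (TP/(TP+FP)):
  refund: TP=25, FP=13+3=16 → 25/41 = 0.6098
  complaint: TP=33, FP=11+10=21 → 33/54 = 0.6111
  other: TP=10, FP=12+10=22 → 10/32 = 0.3125
Highest is class 'complaint' with precision = 0.611.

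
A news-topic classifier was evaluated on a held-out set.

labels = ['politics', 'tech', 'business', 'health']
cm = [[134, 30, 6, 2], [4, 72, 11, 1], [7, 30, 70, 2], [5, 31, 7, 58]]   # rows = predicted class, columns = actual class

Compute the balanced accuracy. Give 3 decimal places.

Balanced accuracy = mean of per-class recall.
  politics: recall = 134/150 = 0.8933
  tech: recall = 72/163 = 0.4417
  business: recall = 70/94 = 0.7447
  health: recall = 58/63 = 0.9206
Mean = (0.8933 + 0.4417 + 0.7447 + 0.9206) / 4 = 0.750

0.750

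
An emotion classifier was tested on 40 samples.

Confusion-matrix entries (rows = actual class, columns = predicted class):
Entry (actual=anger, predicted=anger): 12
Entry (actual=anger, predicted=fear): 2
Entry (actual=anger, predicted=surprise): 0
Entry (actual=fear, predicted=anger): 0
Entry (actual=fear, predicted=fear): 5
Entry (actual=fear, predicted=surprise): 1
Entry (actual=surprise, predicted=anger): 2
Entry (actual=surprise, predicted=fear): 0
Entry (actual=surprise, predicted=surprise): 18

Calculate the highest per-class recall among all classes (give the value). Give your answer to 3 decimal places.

Per-class recall (TP/(TP+FN)):
  anger: TP=12, FN=2+0=2 → 12/14 = 0.8571
  fear: TP=5, FN=0+1=1 → 5/6 = 0.8333
  surprise: TP=18, FN=2+0=2 → 18/20 = 0.9000
Highest is class 'surprise' with recall = 0.900.

0.900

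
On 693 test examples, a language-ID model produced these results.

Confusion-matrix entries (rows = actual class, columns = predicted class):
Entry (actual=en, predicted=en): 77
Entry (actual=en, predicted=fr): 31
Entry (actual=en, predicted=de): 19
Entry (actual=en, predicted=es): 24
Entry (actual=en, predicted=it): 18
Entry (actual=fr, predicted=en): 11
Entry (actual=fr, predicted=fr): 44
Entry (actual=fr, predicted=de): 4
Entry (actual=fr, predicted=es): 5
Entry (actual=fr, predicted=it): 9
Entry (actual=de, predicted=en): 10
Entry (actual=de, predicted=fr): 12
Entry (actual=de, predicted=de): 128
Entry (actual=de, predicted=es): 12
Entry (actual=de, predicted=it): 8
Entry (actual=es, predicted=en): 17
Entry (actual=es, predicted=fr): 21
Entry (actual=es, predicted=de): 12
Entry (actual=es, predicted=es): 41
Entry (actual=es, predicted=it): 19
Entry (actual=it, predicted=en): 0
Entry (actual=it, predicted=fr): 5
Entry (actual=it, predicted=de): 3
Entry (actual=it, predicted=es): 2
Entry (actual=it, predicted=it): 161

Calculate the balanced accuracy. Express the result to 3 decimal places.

Balanced accuracy = mean of per-class recall.
  en: recall = 77/169 = 0.4556
  fr: recall = 44/73 = 0.6027
  de: recall = 128/170 = 0.7529
  es: recall = 41/110 = 0.3727
  it: recall = 161/171 = 0.9415
Mean = (0.4556 + 0.6027 + 0.7529 + 0.3727 + 0.9415) / 5 = 0.625

0.625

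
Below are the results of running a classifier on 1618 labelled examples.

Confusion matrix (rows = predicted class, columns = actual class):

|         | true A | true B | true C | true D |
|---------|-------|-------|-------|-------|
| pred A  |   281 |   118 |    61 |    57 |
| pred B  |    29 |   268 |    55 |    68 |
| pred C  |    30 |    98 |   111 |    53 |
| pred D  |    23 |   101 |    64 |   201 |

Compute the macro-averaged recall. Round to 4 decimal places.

Per-class recall (TP/(TP+FN)):
  A: TP=281, FN=29+30+23=82 → 281/363 = 0.77410
  B: TP=268, FN=118+98+101=317 → 268/585 = 0.45812
  C: TP=111, FN=61+55+64=180 → 111/291 = 0.38144
  D: TP=201, FN=57+68+53=178 → 201/379 = 0.53034
Macro-recall = mean = (0.77410 + 0.45812 + 0.38144 + 0.53034) / 4 = 0.5360

0.5360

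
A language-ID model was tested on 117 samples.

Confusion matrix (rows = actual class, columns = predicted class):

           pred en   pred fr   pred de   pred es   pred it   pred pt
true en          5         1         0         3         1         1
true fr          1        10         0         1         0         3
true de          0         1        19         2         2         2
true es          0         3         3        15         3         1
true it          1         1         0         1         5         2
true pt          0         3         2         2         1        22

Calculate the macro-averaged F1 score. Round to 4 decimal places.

0.6153

Per-class F1 score (2·TP/(2·TP+FP+FN)):
  en: TP=5, FP=1+0+0+1+0=2, FN=1+0+3+1+1=6 → 10/18 = 0.55556
  fr: TP=10, FP=1+1+3+1+3=9, FN=1+0+1+0+3=5 → 20/34 = 0.58824
  de: TP=19, FP=0+0+3+0+2=5, FN=0+1+2+2+2=7 → 38/50 = 0.76000
  es: TP=15, FP=3+1+2+1+2=9, FN=0+3+3+3+1=10 → 30/49 = 0.61224
  it: TP=5, FP=1+0+2+3+1=7, FN=1+1+0+1+2=5 → 10/22 = 0.45455
  pt: TP=22, FP=1+3+2+1+2=9, FN=0+3+2+2+1=8 → 44/61 = 0.72131
Macro-F1 score = mean = (0.55556 + 0.58824 + 0.76000 + 0.61224 + 0.45455 + 0.72131) / 6 = 0.6153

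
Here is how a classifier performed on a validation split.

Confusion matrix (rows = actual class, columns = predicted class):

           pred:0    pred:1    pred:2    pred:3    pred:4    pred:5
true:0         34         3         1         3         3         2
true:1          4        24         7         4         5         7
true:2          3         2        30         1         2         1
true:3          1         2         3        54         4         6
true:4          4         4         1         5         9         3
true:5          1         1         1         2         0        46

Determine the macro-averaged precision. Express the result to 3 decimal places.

Per-class precision (TP/(TP+FP)):
  0: TP=34, FP=4+3+1+4+1=13 → 34/47 = 0.7234
  1: TP=24, FP=3+2+2+4+1=12 → 24/36 = 0.6667
  2: TP=30, FP=1+7+3+1+1=13 → 30/43 = 0.6977
  3: TP=54, FP=3+4+1+5+2=15 → 54/69 = 0.7826
  4: TP=9, FP=3+5+2+4+0=14 → 9/23 = 0.3913
  5: TP=46, FP=2+7+1+6+3=19 → 46/65 = 0.7077
Macro-precision = mean = (0.7234 + 0.6667 + 0.6977 + 0.7826 + 0.3913 + 0.7077) / 6 = 0.662

0.662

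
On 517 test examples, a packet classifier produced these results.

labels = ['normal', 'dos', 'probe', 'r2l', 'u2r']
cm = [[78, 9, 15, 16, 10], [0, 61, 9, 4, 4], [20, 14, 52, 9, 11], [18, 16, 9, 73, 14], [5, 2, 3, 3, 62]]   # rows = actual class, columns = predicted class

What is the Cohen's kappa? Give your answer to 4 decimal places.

0.5370

Observed agreement pₒ = trace/N = 326/517 = 0.63056
Expected agreement pₑ = Σ (rowᵢ·colᵢ)/N² = (128·121 + 78·102 + 106·88 + 130·105 + 75·101)/517² = 0.20202
κ = (pₒ − pₑ)/(1 − pₑ) = (0.63056 − 0.20202)/(1 − 0.20202) = 0.5370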